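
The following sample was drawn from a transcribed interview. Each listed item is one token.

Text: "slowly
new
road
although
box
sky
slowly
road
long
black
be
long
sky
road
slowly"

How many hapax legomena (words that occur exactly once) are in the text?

5

Frequencies: slowly:3, road:3, sky:2, long:2, new:1, although:1, box:1, black:1, be:1
Hapax (freq=1): although, be, black, box, new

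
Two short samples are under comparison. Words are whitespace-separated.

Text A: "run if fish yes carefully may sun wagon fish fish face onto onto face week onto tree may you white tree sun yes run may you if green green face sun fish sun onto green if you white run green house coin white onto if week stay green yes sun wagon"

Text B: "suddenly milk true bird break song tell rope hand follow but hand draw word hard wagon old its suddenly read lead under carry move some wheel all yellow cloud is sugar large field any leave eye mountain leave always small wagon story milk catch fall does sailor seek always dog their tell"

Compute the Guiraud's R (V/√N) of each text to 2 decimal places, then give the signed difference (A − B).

A: V=18, N=51, R=2.52
B: V=45, N=52, R=6.24
Difference = 2.52 − 6.24 = -3.72

-3.72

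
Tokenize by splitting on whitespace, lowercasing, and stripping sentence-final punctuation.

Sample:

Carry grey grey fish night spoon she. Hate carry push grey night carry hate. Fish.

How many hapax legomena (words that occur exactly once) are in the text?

Frequencies: carry:3, grey:3, fish:2, night:2, hate:2, spoon:1, she:1, push:1
Hapax (freq=1): push, she, spoon

3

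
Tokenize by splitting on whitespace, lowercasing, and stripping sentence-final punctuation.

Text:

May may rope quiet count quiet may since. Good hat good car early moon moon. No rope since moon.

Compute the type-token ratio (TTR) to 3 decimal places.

0.579

N = 19 tokens, V = 11 types.
TTR = V / N = 11 / 19 = 0.579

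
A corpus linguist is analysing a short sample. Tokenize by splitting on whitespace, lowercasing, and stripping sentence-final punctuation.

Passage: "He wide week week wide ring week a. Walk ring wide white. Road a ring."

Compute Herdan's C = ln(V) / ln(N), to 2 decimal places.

N = 15, V = 8.
ln(V) = 2.079442, ln(N) = 2.708050
C = 2.079442 / 2.708050 = 0.77

0.77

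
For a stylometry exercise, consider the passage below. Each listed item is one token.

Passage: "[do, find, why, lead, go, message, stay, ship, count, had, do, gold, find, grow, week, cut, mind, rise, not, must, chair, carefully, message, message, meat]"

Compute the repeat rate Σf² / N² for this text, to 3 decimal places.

0.056

Frequencies: message:3, do:2, find:2, why:1, lead:1, go:1, stay:1, ship:1, count:1, had:1, gold:1, grow:1, week:1, cut:1, mind:1, rise:1, not:1, must:1, chair:1, carefully:1, … (1 more, each freq 1)
Σf² = 35; N² = 625
Repeat rate = 35 / 625 = 0.056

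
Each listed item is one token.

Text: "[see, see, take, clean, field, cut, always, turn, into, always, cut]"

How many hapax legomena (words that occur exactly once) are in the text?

5

Frequencies: see:2, cut:2, always:2, take:1, clean:1, field:1, turn:1, into:1
Hapax (freq=1): clean, field, into, take, turn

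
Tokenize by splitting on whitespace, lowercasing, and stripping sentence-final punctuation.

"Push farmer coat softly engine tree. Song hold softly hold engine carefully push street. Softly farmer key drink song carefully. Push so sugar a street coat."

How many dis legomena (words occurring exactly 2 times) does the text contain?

Frequencies: push:3, softly:3, farmer:2, coat:2, engine:2, song:2, hold:2, carefully:2, street:2, tree:1, key:1, drink:1, so:1, sugar:1, a:1
Words with frequency 2: carefully, coat, engine, farmer, hold, song, street

7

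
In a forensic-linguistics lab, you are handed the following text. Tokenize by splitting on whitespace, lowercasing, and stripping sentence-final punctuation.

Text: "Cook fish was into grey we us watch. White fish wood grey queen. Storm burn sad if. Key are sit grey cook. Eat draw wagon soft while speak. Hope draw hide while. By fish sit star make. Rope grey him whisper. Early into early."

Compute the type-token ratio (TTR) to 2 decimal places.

0.75

N = 44 tokens, V = 33 types.
TTR = V / N = 33 / 44 = 0.75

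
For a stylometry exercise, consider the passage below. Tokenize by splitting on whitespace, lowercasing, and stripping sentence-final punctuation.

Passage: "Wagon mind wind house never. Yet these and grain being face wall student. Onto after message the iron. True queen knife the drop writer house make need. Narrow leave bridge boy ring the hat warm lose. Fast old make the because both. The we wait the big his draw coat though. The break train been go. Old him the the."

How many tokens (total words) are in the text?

60

Tokens: wagon, mind, wind, house, never, yet, these, and, grain, being, face, wall, student, onto, after, message, the, iron, true, queen, knife, the, drop, writer, house, make, need, narrow, leave, bridge, boy, ring, the, hat, warm, lose, fast, old, make, the, because, both, the, we, wait, the, big, his, draw, coat, though, the, break, train, been, go, old, him, the, the
N = 60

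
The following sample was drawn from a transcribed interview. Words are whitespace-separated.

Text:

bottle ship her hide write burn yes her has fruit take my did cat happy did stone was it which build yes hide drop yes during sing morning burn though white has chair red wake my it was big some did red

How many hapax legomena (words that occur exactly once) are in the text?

Frequencies: yes:3, did:3, her:2, hide:2, burn:2, has:2, my:2, was:2, it:2, red:2, bottle:1, ship:1, write:1, fruit:1, take:1, cat:1, happy:1, stone:1, which:1, build:1, … (10 more, each freq 1)
Hapax (freq=1): big, bottle, build, cat, chair, drop, during, fruit, happy, morning, ship, sing, some, stone, take, though, wake, which, white, write

20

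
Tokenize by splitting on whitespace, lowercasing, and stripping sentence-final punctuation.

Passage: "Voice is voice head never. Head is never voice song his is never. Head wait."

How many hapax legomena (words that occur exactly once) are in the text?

Frequencies: voice:3, is:3, head:3, never:3, song:1, his:1, wait:1
Hapax (freq=1): his, song, wait

3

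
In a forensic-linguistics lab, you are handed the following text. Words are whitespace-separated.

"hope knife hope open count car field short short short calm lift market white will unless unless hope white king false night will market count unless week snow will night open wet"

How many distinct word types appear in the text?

19

Distinct types: {calm, car, count, false, field, hope, king, knife, lift, market, night, open, short, snow, unless, week, wet, white, will}
V = 19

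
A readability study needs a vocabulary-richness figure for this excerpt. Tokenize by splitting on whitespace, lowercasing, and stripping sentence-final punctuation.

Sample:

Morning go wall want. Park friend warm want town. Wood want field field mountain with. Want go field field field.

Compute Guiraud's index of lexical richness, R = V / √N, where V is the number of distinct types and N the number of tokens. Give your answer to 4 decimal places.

N = 20, V = 12.
√N = 4.472136
R = 12 / 4.472136 = 2.6833

2.6833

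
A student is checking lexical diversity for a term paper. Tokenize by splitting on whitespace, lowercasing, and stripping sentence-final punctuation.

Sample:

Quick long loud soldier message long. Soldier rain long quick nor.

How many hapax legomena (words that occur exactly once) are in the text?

Frequencies: long:3, quick:2, soldier:2, loud:1, message:1, rain:1, nor:1
Hapax (freq=1): loud, message, nor, rain

4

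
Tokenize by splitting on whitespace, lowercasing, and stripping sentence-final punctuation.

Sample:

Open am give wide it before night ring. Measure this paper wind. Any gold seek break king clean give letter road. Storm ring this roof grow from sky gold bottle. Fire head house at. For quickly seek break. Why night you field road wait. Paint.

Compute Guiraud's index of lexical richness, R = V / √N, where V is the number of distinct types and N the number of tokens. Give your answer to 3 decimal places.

N = 45, V = 37.
√N = 6.708204
R = 37 / 6.708204 = 5.516

5.516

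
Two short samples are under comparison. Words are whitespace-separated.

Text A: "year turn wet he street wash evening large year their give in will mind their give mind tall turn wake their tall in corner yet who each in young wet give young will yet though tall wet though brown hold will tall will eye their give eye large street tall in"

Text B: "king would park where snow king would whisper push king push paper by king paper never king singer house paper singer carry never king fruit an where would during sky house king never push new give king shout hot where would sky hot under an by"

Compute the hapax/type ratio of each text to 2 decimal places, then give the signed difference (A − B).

A: hapax=9, V=24, ratio=0.38
B: hapax=10, V=22, ratio=0.45
Difference = 0.38 − 0.45 = -0.07

-0.07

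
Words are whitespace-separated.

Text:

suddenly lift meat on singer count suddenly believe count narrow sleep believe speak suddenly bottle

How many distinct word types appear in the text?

11

Distinct types: {believe, bottle, count, lift, meat, narrow, on, singer, sleep, speak, suddenly}
V = 11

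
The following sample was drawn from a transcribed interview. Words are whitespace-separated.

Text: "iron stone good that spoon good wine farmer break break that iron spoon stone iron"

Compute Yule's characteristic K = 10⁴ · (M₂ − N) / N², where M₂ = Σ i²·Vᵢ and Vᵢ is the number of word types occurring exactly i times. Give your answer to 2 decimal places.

711.11

Frequencies: iron:3, stone:2, good:2, that:2, spoon:2, break:2, wine:1, farmer:1
N = 15. Frequency spectrum: V_1=2, V_2=5, V_3=1
M₂ = 1²·2 + 2²·5 + 3²·1 = 31
K = 10000 × (31 − 15) / 15² = 711.11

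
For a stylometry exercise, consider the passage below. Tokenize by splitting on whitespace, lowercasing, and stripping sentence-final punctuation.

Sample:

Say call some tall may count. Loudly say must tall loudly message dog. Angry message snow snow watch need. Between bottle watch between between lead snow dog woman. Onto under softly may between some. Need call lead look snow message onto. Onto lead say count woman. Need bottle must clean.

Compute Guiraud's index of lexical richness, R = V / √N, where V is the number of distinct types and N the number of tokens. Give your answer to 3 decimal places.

3.253

N = 50, V = 23.
√N = 7.071068
R = 23 / 7.071068 = 3.253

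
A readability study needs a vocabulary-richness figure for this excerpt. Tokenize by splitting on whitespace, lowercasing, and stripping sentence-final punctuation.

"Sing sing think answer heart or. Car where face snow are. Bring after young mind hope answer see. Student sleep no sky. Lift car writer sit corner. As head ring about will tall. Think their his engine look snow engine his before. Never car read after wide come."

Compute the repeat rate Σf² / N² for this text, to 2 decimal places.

0.03

Frequencies: car:3, sing:2, think:2, answer:2, snow:2, after:2, his:2, engine:2, heart:1, or:1, where:1, face:1, are:1, bring:1, young:1, mind:1, hope:1, see:1, student:1, sleep:1, … (19 more, each freq 1)
Σf² = 68; N² = 2304
Repeat rate = 68 / 2304 = 0.03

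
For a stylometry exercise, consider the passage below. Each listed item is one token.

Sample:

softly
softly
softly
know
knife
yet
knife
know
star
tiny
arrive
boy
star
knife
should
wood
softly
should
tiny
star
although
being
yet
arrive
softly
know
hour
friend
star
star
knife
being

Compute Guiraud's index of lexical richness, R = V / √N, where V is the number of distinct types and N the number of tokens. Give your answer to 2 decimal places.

2.47

N = 32, V = 14.
√N = 5.656854
R = 14 / 5.656854 = 2.47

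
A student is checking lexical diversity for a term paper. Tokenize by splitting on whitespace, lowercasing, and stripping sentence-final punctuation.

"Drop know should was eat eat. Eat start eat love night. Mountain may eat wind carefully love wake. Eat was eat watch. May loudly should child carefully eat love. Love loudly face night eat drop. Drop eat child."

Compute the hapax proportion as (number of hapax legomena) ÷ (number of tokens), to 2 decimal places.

Frequencies: eat:10, love:4, drop:3, should:2, was:2, night:2, may:2, carefully:2, loudly:2, child:2, know:1, start:1, mountain:1, wind:1, wake:1, watch:1, face:1
Hapax count = 7; token count = 38.
Ratio = 7 / 38 = 0.18

0.18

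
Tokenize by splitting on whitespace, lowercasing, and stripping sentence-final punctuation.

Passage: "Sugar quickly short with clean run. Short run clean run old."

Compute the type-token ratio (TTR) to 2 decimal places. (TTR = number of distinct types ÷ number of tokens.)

N = 11 tokens, V = 7 types.
TTR = V / N = 7 / 11 = 0.64

0.64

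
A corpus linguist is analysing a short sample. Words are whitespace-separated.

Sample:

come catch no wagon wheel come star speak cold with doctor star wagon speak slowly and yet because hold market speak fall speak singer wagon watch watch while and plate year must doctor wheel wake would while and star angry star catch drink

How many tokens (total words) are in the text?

43

Tokens: come, catch, no, wagon, wheel, come, star, speak, cold, with, doctor, star, wagon, speak, slowly, and, yet, because, hold, market, speak, fall, speak, singer, wagon, watch, watch, while, and, plate, year, must, doctor, wheel, wake, would, while, and, star, angry, star, catch, drink
N = 43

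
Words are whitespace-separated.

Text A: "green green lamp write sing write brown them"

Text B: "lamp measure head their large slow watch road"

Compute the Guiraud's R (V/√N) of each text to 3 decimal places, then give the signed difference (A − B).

A: V=6, N=8, R=2.121
B: V=8, N=8, R=2.828
Difference = 2.121 − 2.828 = -0.707

-0.707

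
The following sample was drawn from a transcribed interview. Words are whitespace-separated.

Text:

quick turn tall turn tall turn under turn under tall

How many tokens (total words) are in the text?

10

Tokens: quick, turn, tall, turn, tall, turn, under, turn, under, tall
N = 10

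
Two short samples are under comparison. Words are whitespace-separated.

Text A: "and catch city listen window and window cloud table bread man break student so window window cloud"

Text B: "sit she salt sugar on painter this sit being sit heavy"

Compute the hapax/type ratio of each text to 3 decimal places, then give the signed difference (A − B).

-0.139

A: hapax=9, V=12, ratio=0.750
B: hapax=8, V=9, ratio=0.889
Difference = 0.750 − 0.889 = -0.139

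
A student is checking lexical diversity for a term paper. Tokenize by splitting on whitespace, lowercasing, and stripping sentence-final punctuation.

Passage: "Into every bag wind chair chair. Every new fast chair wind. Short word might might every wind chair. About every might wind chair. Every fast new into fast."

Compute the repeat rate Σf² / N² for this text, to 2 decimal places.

0.12

Frequencies: every:5, chair:5, wind:4, fast:3, might:3, into:2, new:2, bag:1, short:1, word:1, about:1
Σf² = 96; N² = 784
Repeat rate = 96 / 784 = 0.12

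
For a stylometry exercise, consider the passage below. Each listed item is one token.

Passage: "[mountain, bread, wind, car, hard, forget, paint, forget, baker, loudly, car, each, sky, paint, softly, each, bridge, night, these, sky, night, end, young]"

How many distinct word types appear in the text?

17

Distinct types: {baker, bread, bridge, car, each, end, forget, hard, loudly, mountain, night, paint, sky, softly, these, wind, young}
V = 17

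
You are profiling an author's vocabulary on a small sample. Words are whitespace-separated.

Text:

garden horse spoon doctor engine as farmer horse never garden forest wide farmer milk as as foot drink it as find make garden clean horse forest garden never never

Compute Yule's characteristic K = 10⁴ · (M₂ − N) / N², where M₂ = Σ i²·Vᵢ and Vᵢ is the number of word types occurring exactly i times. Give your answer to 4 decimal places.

Frequencies: garden:4, as:4, horse:3, never:3, farmer:2, forest:2, spoon:1, doctor:1, engine:1, wide:1, milk:1, foot:1, drink:1, it:1, find:1, make:1, clean:1
N = 29. Frequency spectrum: V_1=11, V_2=2, V_3=2, V_4=2
M₂ = 1²·11 + 2²·2 + 3²·2 + 4²·2 = 69
K = 10000 × (69 − 29) / 29² = 475.6243

475.6243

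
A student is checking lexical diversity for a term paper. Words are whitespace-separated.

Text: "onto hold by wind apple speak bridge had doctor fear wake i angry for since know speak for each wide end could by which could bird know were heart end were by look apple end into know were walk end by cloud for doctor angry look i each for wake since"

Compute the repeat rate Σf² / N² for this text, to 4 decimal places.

Frequencies: by:4, for:4, end:4, know:3, were:3, apple:2, speak:2, doctor:2, wake:2, i:2, angry:2, since:2, each:2, could:2, look:2, onto:1, hold:1, wind:1, bridge:1, had:1, … (8 more, each freq 1)
Σf² = 119; N² = 2601
Repeat rate = 119 / 2601 = 0.0458

0.0458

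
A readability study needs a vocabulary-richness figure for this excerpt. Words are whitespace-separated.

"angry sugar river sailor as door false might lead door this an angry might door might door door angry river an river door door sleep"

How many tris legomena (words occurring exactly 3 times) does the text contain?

Frequencies: door:7, angry:3, river:3, might:3, an:2, sugar:1, sailor:1, as:1, false:1, lead:1, this:1, sleep:1
Words with frequency 3: angry, might, river

3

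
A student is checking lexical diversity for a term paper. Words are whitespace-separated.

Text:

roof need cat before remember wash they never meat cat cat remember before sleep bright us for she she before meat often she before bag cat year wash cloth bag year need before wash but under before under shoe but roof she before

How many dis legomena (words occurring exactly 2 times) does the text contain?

8

Frequencies: before:7, cat:4, she:4, wash:3, roof:2, need:2, remember:2, meat:2, bag:2, year:2, but:2, under:2, they:1, never:1, sleep:1, bright:1, us:1, for:1, often:1, cloth:1, … (1 more, each freq 1)
Words with frequency 2: bag, but, meat, need, remember, roof, under, year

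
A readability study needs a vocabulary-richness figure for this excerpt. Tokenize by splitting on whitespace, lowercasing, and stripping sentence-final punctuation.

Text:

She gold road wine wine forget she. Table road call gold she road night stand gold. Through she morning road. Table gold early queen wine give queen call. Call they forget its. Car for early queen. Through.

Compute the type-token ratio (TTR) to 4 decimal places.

0.4865

N = 37 tokens, V = 18 types.
TTR = V / N = 18 / 37 = 0.4865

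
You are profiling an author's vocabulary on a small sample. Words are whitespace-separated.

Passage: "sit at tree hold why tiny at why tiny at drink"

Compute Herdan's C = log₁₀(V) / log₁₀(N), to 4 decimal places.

0.8115

N = 11, V = 7.
log₁₀(V) = 0.845098, log₁₀(N) = 1.041393
C = 0.845098 / 1.041393 = 0.8115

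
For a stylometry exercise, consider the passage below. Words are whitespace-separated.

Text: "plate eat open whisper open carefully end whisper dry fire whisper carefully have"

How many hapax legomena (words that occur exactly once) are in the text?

Frequencies: whisper:3, open:2, carefully:2, plate:1, eat:1, end:1, dry:1, fire:1, have:1
Hapax (freq=1): dry, eat, end, fire, have, plate

6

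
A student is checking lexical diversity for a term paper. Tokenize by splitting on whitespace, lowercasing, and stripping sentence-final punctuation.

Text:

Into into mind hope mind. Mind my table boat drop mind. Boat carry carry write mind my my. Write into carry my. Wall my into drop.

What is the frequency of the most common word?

5

Frequencies: mind:5, my:5, into:4, carry:3, boat:2, drop:2, write:2, hope:1, table:1, wall:1
Most common: 'mind' with frequency 5.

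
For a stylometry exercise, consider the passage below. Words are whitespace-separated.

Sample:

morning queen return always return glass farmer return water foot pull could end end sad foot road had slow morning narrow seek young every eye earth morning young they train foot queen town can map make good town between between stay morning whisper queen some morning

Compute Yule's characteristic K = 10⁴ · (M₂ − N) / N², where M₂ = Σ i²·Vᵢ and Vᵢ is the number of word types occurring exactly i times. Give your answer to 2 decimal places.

217.39

Frequencies: morning:5, queen:3, return:3, foot:3, end:2, young:2, town:2, between:2, always:1, glass:1, farmer:1, water:1, pull:1, could:1, sad:1, road:1, had:1, slow:1, narrow:1, seek:1, … (12 more, each freq 1)
N = 46. Frequency spectrum: V_1=24, V_2=4, V_3=3, V_5=1
M₂ = 1²·24 + 2²·4 + 3²·3 + 5²·1 = 92
K = 10000 × (92 − 46) / 46² = 217.39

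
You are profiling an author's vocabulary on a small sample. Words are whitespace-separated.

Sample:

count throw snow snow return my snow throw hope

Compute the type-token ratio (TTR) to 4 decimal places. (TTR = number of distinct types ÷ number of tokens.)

N = 9 tokens, V = 6 types.
TTR = V / N = 6 / 9 = 0.6667

0.6667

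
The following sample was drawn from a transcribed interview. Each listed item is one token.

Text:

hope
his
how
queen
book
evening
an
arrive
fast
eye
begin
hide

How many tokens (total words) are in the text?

12

Tokens: hope, his, how, queen, book, evening, an, arrive, fast, eye, begin, hide
N = 12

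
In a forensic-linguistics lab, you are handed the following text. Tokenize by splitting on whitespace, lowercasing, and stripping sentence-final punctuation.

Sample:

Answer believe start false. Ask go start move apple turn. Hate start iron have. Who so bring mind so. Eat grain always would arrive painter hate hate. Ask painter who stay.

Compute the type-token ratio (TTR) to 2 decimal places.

N = 31 tokens, V = 23 types.
TTR = V / N = 23 / 31 = 0.74

0.74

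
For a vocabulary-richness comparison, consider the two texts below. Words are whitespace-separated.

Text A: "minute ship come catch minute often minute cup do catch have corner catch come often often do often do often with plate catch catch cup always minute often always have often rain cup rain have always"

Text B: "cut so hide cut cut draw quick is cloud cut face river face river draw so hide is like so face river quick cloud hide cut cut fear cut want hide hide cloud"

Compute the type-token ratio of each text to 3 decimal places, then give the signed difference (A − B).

-0.003

TTR(A) = 13/36 = 0.361
TTR(B) = 12/33 = 0.364
Difference = 0.361 − 0.364 = -0.003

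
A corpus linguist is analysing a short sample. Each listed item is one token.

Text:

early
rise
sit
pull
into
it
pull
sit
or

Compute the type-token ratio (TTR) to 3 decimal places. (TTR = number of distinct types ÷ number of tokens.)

0.778

N = 9 tokens, V = 7 types.
TTR = V / N = 7 / 9 = 0.778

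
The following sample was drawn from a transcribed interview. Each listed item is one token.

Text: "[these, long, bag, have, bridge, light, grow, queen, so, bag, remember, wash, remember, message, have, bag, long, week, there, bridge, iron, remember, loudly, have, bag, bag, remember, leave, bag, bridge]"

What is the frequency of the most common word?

6

Frequencies: bag:6, remember:4, have:3, bridge:3, long:2, these:1, light:1, grow:1, queen:1, so:1, wash:1, message:1, week:1, there:1, iron:1, loudly:1, leave:1
Most common: 'bag' with frequency 6.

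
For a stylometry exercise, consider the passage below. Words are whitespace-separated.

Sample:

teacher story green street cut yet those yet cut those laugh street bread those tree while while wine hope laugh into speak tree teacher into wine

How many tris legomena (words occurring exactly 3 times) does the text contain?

Frequencies: those:3, teacher:2, street:2, cut:2, yet:2, laugh:2, tree:2, while:2, wine:2, into:2, story:1, green:1, bread:1, hope:1, speak:1
Words with frequency 3: those

1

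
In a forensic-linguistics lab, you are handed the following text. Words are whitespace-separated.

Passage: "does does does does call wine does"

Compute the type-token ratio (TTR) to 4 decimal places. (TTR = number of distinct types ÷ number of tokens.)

N = 7 tokens, V = 3 types.
TTR = V / N = 3 / 7 = 0.4286

0.4286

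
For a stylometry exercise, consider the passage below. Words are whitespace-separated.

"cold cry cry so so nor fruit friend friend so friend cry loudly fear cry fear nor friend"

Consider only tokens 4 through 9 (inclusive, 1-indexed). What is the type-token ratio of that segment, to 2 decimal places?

Segment tokens 4–9: so, so, nor, fruit, friend, friend
Segment N = 6, segment V = 4.
TTR = 4 / 6 = 0.67

0.67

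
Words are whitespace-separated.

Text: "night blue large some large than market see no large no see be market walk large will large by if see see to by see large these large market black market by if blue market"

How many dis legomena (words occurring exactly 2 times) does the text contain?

3

Frequencies: large:7, market:5, see:5, by:3, blue:2, no:2, if:2, night:1, some:1, than:1, be:1, walk:1, will:1, to:1, these:1, black:1
Words with frequency 2: blue, if, no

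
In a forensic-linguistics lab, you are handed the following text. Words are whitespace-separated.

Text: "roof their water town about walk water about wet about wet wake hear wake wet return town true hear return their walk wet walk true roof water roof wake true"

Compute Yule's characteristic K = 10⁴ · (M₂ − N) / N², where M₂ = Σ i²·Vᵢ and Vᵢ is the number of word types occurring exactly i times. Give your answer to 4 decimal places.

Frequencies: wet:4, roof:3, water:3, about:3, walk:3, wake:3, true:3, their:2, town:2, hear:2, return:2
N = 30. Frequency spectrum: V_2=4, V_3=6, V_4=1
M₂ = 2²·4 + 3²·6 + 4²·1 = 86
K = 10000 × (86 − 30) / 30² = 622.2222

622.2222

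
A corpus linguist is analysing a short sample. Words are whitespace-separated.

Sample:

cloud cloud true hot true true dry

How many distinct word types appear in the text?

4

Distinct types: {cloud, dry, hot, true}
V = 4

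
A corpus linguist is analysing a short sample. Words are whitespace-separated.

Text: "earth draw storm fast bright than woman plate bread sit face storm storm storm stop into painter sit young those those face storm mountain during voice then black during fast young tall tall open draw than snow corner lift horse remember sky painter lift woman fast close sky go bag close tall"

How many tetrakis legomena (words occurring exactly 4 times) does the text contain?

Frequencies: storm:5, fast:3, tall:3, draw:2, than:2, woman:2, sit:2, face:2, painter:2, young:2, those:2, during:2, lift:2, sky:2, close:2, earth:1, bright:1, plate:1, bread:1, stop:1, … (12 more, each freq 1)
Words with frequency 4: (none)

0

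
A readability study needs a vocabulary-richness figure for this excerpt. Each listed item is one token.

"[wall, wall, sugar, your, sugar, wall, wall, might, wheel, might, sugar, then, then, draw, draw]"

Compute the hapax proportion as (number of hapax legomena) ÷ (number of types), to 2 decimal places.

0.29

Frequencies: wall:4, sugar:3, might:2, then:2, draw:2, your:1, wheel:1
Hapax count = 2; type count = 7.
Ratio = 2 / 7 = 0.29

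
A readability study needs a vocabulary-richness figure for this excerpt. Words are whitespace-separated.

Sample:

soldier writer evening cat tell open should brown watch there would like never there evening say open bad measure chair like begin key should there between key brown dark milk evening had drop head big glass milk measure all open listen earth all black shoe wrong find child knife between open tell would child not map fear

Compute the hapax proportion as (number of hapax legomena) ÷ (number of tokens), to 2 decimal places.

0.44

Frequencies: open:4, evening:3, there:3, tell:2, should:2, brown:2, would:2, like:2, measure:2, key:2, between:2, milk:2, all:2, child:2, soldier:1, writer:1, cat:1, watch:1, never:1, say:1, … (19 more, each freq 1)
Hapax count = 25; token count = 57.
Ratio = 25 / 57 = 0.44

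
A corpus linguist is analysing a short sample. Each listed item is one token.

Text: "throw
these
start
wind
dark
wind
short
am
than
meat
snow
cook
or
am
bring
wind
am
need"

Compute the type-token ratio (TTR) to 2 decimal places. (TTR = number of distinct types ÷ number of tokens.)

N = 18 tokens, V = 14 types.
TTR = V / N = 14 / 18 = 0.78

0.78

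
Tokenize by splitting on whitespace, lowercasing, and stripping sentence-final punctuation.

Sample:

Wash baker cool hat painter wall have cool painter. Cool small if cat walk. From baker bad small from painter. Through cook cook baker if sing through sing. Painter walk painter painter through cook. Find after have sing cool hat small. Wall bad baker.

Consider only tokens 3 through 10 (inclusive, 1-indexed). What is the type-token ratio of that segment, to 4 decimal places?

0.6250

Segment tokens 3–10: cool, hat, painter, wall, have, cool, painter, cool
Segment N = 8, segment V = 5.
TTR = 5 / 8 = 0.6250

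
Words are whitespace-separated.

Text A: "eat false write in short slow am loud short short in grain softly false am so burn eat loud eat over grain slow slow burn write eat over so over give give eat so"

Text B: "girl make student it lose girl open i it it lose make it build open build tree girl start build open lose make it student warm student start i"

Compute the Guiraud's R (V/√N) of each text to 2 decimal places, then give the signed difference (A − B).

A: V=14, N=34, R=2.40
B: V=11, N=29, R=2.04
Difference = 2.40 − 2.04 = 0.36

0.36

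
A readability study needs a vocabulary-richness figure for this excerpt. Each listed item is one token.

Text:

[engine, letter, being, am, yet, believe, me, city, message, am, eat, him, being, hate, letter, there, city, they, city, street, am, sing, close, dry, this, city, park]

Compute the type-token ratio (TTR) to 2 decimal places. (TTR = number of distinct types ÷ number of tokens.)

N = 27 tokens, V = 20 types.
TTR = V / N = 20 / 27 = 0.74

0.74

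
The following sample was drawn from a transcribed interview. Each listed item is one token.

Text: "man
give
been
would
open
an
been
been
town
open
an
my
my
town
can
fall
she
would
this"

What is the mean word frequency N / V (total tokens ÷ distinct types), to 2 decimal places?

N = 19 tokens, V = 12 types.
Mean frequency = N / V = 19 / 12 = 1.58

1.58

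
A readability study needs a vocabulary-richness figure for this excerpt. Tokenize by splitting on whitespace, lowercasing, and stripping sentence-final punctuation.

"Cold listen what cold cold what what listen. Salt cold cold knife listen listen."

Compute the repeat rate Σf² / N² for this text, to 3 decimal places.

0.265

Frequencies: cold:5, listen:4, what:3, salt:1, knife:1
Σf² = 52; N² = 196
Repeat rate = 52 / 196 = 0.265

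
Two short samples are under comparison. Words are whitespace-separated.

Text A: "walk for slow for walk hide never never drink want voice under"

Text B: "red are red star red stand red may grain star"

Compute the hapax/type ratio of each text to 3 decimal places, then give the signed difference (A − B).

0.000

A: hapax=6, V=9, ratio=0.667
B: hapax=4, V=6, ratio=0.667
Difference = 0.667 − 0.667 = 0.000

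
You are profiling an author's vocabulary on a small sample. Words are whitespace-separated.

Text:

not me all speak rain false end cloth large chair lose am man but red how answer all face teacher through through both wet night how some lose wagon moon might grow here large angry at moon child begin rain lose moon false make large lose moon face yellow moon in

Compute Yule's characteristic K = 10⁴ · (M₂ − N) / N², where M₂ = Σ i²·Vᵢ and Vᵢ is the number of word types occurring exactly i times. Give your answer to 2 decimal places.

192.23

Frequencies: moon:5, lose:4, large:3, all:2, rain:2, false:2, how:2, face:2, through:2, not:1, me:1, speak:1, end:1, cloth:1, chair:1, am:1, man:1, but:1, red:1, answer:1, … (16 more, each freq 1)
N = 51. Frequency spectrum: V_1=27, V_2=6, V_3=1, V_4=1, V_5=1
M₂ = 1²·27 + 2²·6 + 3²·1 + 4²·1 + 5²·1 = 101
K = 10000 × (101 − 51) / 51² = 192.23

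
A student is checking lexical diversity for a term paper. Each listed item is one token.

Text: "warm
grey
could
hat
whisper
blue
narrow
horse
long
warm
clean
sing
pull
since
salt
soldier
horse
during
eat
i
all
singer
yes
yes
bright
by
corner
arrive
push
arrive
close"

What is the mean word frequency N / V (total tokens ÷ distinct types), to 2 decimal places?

N = 31 tokens, V = 27 types.
Mean frequency = N / V = 31 / 27 = 1.15

1.15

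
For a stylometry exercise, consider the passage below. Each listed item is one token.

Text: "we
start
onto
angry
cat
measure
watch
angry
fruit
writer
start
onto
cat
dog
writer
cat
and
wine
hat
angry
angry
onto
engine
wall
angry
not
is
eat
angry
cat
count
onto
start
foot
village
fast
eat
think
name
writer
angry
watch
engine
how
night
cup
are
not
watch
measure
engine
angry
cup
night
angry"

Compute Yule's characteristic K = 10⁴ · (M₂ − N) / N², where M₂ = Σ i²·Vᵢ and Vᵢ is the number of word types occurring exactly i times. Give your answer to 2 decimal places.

429.75

Frequencies: angry:9, onto:4, cat:4, start:3, watch:3, writer:3, engine:3, measure:2, not:2, eat:2, night:2, cup:2, we:1, fruit:1, dog:1, and:1, wine:1, hat:1, wall:1, is:1, … (8 more, each freq 1)
N = 55. Frequency spectrum: V_1=16, V_2=5, V_3=4, V_4=2, V_9=1
M₂ = 1²·16 + 2²·5 + 3²·4 + 4²·2 + 9²·1 = 185
K = 10000 × (185 − 55) / 55² = 429.75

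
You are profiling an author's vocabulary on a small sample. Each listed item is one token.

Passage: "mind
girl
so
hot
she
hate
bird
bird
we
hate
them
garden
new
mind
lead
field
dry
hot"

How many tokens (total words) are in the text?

18

Tokens: mind, girl, so, hot, she, hate, bird, bird, we, hate, them, garden, new, mind, lead, field, dry, hot
N = 18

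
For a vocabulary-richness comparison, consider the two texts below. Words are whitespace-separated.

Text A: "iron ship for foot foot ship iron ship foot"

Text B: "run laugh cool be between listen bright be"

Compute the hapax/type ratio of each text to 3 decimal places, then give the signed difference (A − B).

A: hapax=1, V=4, ratio=0.250
B: hapax=6, V=7, ratio=0.857
Difference = 0.250 − 0.857 = -0.607

-0.607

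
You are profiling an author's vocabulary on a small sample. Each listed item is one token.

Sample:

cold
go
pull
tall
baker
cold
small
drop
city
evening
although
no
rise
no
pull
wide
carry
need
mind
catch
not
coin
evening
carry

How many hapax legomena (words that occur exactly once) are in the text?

Frequencies: cold:2, pull:2, evening:2, no:2, carry:2, go:1, tall:1, baker:1, small:1, drop:1, city:1, although:1, rise:1, wide:1, need:1, mind:1, catch:1, not:1, coin:1
Hapax (freq=1): although, baker, catch, city, coin, drop, go, mind, need, not, rise, small, tall, wide

14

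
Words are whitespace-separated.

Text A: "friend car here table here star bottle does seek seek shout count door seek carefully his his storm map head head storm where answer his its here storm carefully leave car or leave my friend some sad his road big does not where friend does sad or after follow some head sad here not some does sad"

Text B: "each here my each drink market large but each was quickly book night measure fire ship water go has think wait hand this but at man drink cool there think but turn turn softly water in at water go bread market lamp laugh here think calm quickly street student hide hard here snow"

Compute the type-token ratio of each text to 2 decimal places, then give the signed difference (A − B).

TTR(A) = 29/57 = 0.51
TTR(B) = 37/53 = 0.70
Difference = 0.51 − 0.70 = -0.19

-0.19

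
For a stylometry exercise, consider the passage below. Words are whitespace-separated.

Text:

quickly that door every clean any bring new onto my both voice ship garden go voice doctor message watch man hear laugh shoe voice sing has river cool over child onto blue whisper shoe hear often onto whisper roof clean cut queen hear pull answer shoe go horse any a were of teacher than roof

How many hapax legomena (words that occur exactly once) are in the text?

Frequencies: onto:3, voice:3, hear:3, shoe:3, clean:2, any:2, go:2, whisper:2, roof:2, quickly:1, that:1, door:1, every:1, bring:1, new:1, my:1, both:1, ship:1, garden:1, doctor:1, … (22 more, each freq 1)
Hapax (freq=1): a, answer, blue, both, bring, child, cool, cut, doctor, door, every, garden, has, horse, laugh, man, message, my, new, of, often, over, pull, queen, quickly, river, ship, sing, teacher, than, that, watch, were

33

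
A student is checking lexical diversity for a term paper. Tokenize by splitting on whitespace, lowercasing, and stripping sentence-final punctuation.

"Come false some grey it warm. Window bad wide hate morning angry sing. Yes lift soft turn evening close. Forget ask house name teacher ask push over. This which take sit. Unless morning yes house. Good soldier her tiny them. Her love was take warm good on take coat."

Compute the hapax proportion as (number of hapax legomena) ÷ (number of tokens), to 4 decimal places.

0.6531

Frequencies: take:3, warm:2, morning:2, yes:2, ask:2, house:2, good:2, her:2, come:1, false:1, some:1, grey:1, it:1, window:1, bad:1, wide:1, hate:1, angry:1, sing:1, lift:1, … (20 more, each freq 1)
Hapax count = 32; token count = 49.
Ratio = 32 / 49 = 0.6531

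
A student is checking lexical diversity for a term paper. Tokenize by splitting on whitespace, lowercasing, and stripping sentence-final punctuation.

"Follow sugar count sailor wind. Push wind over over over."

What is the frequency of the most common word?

3

Frequencies: over:3, wind:2, follow:1, sugar:1, count:1, sailor:1, push:1
Most common: 'over' with frequency 3.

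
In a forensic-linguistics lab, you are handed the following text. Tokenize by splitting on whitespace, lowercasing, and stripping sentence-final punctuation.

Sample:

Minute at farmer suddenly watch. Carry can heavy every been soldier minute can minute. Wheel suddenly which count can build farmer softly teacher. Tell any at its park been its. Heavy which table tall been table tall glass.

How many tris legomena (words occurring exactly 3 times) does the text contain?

Frequencies: minute:3, can:3, been:3, at:2, farmer:2, suddenly:2, heavy:2, which:2, its:2, table:2, tall:2, watch:1, carry:1, every:1, soldier:1, wheel:1, count:1, build:1, softly:1, teacher:1, … (4 more, each freq 1)
Words with frequency 3: been, can, minute

3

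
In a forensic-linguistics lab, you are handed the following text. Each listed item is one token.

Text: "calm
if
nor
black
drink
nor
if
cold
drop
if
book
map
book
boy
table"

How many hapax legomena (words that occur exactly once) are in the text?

Frequencies: if:3, nor:2, book:2, calm:1, black:1, drink:1, cold:1, drop:1, map:1, boy:1, table:1
Hapax (freq=1): black, boy, calm, cold, drink, drop, map, table

8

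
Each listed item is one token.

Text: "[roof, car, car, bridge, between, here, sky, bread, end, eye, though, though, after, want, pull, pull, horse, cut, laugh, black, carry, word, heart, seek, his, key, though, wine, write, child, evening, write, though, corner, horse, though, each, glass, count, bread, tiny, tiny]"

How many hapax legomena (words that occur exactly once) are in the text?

Frequencies: though:5, car:2, bread:2, pull:2, horse:2, write:2, tiny:2, roof:1, bridge:1, between:1, here:1, sky:1, end:1, eye:1, after:1, want:1, cut:1, laugh:1, black:1, carry:1, … (12 more, each freq 1)
Hapax (freq=1): after, between, black, bridge, carry, child, corner, count, cut, each, end, evening, eye, glass, heart, here, his, key, laugh, roof, seek, sky, want, wine, word

25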